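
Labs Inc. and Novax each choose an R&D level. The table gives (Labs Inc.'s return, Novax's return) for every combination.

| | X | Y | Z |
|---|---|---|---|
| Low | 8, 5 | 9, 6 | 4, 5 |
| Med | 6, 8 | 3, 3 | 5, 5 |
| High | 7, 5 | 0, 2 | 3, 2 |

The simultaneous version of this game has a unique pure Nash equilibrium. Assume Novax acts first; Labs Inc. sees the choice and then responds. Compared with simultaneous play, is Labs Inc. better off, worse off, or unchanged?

Solve by backward induction (Novax leads).
- X: BR = Low, leader payoff 5.
- Y: BR = Low, leader payoff 6.
- Z: BR = Med, leader payoff 5.
Maximizing over 5, 6, 5, Novax chooses Y. Subgame-perfect outcome: (Low, Y) with payoffs (9, 6).
Now find the simultaneous Nash equilibrium.
Labs Inc.'s best replies: X→Low; Y→Low; Z→Med.
Novax's best replies: Low→Y; Med→X; High→X.
Only (Low, Y) has each player best-responding; Nash payoffs (9, 6).
Labs Inc. earns 9 sequentially versus 9 at the Nash outcome: unchanged.

unchanged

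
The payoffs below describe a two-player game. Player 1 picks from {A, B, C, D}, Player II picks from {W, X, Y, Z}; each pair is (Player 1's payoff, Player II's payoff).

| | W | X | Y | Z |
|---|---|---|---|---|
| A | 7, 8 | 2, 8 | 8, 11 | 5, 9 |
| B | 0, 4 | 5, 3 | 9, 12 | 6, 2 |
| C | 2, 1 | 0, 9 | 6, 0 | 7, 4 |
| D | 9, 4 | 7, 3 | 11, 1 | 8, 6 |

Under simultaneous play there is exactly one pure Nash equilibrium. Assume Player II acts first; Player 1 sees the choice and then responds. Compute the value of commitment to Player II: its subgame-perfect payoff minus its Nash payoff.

0

Work backward from Player 1's decision.
- W → Player 1 plays D (best of 7, 0, 2, 9); Player II gets 4.
- X → Player 1 plays D (best of 2, 5, 0, 7); Player II gets 3.
- Y → Player 1 plays D (best of 8, 9, 6, 11); Player II gets 1.
- Z → Player 1 plays D (best of 5, 6, 7, 8); Player II gets 6.
Player II's induced payoffs are 4, 3, 1, 6, so Player II commits to Z. Subgame-perfect outcome: (D, Z) with payoffs (8, 6).
Now find the simultaneous Nash equilibrium.
Player 1's best replies: W→D; X→D; Y→D; Z→D.
Player II's best replies: A→Y; B→Y; C→X; D→Z.
The unique mutual best reply is (D, Z), giving (8, 6).
Player II's commitment gain: 6 − 6 = 0.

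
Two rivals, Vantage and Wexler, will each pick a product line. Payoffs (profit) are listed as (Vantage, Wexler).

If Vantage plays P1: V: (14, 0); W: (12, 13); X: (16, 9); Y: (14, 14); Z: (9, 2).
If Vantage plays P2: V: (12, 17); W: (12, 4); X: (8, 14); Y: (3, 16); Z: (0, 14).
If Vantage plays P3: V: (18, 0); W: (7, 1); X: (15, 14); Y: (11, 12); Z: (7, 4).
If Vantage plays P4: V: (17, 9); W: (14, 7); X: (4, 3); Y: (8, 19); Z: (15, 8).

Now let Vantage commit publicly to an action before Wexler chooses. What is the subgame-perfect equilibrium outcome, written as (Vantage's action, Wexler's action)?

(P3, X)

Wexler best-responds to each possible Vantage move:
- P1: BR = Y, leader payoff 14.
- P2: BR = V, leader payoff 12.
- P3: BR = X, leader payoff 15.
- P4: BR = Y, leader payoff 8.
Among 14, 12, 15, 8, the best is 15 at P3. Subgame-perfect outcome: (P3, X) with payoffs (15, 14).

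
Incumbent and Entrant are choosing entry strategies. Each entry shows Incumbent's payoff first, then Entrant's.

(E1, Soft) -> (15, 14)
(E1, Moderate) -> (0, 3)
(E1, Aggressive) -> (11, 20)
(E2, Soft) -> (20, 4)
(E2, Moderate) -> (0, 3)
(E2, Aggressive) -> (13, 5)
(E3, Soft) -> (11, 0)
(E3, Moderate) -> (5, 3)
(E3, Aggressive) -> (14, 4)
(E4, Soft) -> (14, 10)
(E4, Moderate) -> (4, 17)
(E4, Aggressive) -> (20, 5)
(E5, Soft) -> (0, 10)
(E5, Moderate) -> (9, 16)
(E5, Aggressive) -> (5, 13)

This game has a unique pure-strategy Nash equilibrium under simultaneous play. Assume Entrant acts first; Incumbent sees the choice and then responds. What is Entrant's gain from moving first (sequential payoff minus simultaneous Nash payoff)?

Work backward from Incumbent's decision.
- Soft → Incumbent plays E2 (best of 15, 20, 11, 14, 0); Entrant gets 4.
- Moderate → Incumbent plays E5 (best of 0, 0, 5, 4, 9); Entrant gets 16.
- Aggressive → Incumbent plays E4 (best of 11, 13, 14, 20, 5); Entrant gets 5.
Among 4, 16, 5, the best is 16 at Moderate. Subgame-perfect outcome: (E5, Moderate) with payoffs (9, 16).
For the simultaneous game, intersect best replies.
Incumbent's best replies: Soft→E2; Moderate→E5; Aggressive→E4.
Entrant's best replies: E1→Aggressive; E2→Aggressive; E3→Aggressive; E4→Moderate; E5→Moderate.
The unique mutual best reply is (E5, Moderate), giving (9, 16).
Entrant's commitment gain: 16 − 16 = 0.

0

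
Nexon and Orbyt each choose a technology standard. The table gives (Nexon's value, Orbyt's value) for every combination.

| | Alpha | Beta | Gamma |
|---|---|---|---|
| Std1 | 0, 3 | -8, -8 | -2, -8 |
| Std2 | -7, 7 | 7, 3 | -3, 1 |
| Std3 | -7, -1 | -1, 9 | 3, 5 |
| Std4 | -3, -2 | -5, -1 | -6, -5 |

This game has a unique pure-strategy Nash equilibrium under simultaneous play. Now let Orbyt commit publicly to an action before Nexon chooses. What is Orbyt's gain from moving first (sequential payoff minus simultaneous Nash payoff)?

2

Work backward from Nexon's decision.
- Alpha → Nexon plays Std1 (best of 0, -7, -7, -3); Orbyt gets 3.
- Beta → Nexon plays Std2 (best of -8, 7, -1, -5); Orbyt gets 3.
- Gamma → Nexon plays Std3 (best of -2, -3, 3, -6); Orbyt gets 5.
Among 3, 3, 5, the best is 5 at Gamma. Subgame-perfect outcome: (Std3, Gamma) with payoffs (3, 5).
For the simultaneous game, intersect best replies.
Nexon's best replies: Alpha→Std1; Beta→Std2; Gamma→Std3.
Orbyt's best replies: Std1→Alpha; Std2→Alpha; Std3→Beta; Std4→Beta.
The unique mutual best reply is (Std1, Alpha), giving (0, 3).
Orbyt's commitment gain: 5 − 3 = 2.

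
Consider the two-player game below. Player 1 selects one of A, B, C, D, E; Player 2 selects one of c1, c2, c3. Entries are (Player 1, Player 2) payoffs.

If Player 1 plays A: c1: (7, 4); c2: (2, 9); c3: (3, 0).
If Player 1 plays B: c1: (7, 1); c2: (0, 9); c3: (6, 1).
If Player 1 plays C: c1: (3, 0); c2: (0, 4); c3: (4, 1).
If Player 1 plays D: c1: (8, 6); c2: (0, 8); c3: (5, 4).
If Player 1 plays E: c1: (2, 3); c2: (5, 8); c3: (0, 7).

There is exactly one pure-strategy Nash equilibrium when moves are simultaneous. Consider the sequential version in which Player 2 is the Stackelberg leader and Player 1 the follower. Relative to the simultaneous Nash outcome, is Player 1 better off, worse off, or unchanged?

Player 1 best-responds to each possible Player 2 move:
- c1: BR = D, leader payoff 6.
- c2: BR = E, leader payoff 8.
- c3: BR = B, leader payoff 1.
Player 2's induced payoffs are 6, 8, 1, so Player 2 commits to c2. Subgame-perfect outcome: (E, c2) with payoffs (5, 8).
For the simultaneous game, intersect best replies.
Player 1's best replies: c1→D; c2→E; c3→B.
Player 2's best replies: A→c2; B→c2; C→c2; D→c2; E→c2.
Only (E, c2) has each player best-responding; Nash payoffs (5, 8).
Player 1 earns 5 sequentially versus 5 at the Nash outcome: unchanged.

unchanged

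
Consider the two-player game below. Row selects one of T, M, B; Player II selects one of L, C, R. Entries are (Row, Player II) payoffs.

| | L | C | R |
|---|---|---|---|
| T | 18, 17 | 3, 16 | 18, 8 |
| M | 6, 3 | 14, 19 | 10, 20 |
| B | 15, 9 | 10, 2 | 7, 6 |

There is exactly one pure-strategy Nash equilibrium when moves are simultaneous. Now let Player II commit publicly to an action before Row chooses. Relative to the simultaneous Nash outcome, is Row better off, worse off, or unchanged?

worse off

Solve by backward induction (Player II leads).
- L: Row compares 18, 6, 15 and picks T; Player II would get 17.
- C: Row compares 3, 14, 10 and picks M; Player II would get 19.
- R: Row compares 18, 10, 7 and picks T; Player II would get 8.
Player II's induced payoffs are 17, 19, 8, so Player II commits to C. Subgame-perfect outcome: (M, C) with payoffs (14, 19).
For the simultaneous game, intersect best replies.
Row's best replies: L→T; C→M; R→T.
Player II's best replies: T→L; M→R; B→L.
Only (T, L) has each player best-responding; Nash payoffs (18, 17).
Row earns 14 sequentially versus 18 at the Nash outcome: worse off.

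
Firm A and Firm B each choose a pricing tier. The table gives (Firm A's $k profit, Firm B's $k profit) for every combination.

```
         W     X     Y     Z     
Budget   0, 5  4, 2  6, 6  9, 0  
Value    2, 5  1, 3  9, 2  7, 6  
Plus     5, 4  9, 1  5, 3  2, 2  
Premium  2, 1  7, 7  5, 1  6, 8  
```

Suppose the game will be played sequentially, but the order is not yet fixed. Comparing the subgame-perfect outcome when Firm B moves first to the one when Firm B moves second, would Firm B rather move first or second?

second

If Firm A leads: Firm B's best replies are Budget→Y, Value→Z, Plus→W, Premium→Z; Firm A's induced payoffs 6, 7, 5, 6; outcome (Value, Z), payoffs (7, 6).
If Firm B leads: Firm A's best replies are W→Plus, X→Plus, Y→Value, Z→Budget; Firm B's induced payoffs 4, 1, 2, 0; outcome (Plus, W), payoffs (5, 4).
Firm B gets 4 moving first and 6 moving second, so Firm B prefers to move second.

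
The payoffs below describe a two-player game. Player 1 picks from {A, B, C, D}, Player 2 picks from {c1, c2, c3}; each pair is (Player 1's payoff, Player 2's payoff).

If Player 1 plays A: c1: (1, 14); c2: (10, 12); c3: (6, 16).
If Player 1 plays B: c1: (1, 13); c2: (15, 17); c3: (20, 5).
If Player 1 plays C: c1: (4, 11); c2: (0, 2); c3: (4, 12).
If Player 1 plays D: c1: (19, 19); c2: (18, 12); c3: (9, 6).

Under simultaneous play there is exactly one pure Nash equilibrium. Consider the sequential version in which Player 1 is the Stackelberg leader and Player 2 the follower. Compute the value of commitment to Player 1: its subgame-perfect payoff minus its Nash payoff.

Player 2 best-responds to each possible Player 1 move:
- A → Player 2 plays c3 (best of 14, 12, 16); Player 1 gets 6.
- B → Player 2 plays c2 (best of 13, 17, 5); Player 1 gets 15.
- C → Player 2 plays c3 (best of 11, 2, 12); Player 1 gets 4.
- D → Player 2 plays c1 (best of 19, 12, 6); Player 1 gets 19.
Among 6, 15, 4, 19, the best is 19 at D. Subgame-perfect outcome: (D, c1) with payoffs (19, 19).
Under simultaneous play:
Player 1's best replies: c1→D; c2→D; c3→B.
Player 2's best replies: A→c3; B→c2; C→c3; D→c1.
Only (D, c1) has each player best-responding; Nash payoffs (19, 19).
Player 1's commitment gain: 19 − 19 = 0.

0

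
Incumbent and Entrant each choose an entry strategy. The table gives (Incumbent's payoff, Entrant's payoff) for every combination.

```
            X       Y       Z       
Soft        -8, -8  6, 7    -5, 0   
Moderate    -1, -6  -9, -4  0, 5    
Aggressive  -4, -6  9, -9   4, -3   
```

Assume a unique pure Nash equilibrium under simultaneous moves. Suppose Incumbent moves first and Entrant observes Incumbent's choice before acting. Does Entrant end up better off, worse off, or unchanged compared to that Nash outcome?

Entrant best-responds to each possible Incumbent move:
- Soft: BR = Y, leader payoff 6.
- Moderate: BR = Z, leader payoff 0.
- Aggressive: BR = Z, leader payoff 4.
Maximizing over 6, 0, 4, Incumbent chooses Soft. Subgame-perfect outcome: (Soft, Y) with payoffs (6, 7).
For the simultaneous game, intersect best replies.
Incumbent's best replies: X→Moderate; Y→Aggressive; Z→Aggressive.
Entrant's best replies: Soft→Y; Moderate→Z; Aggressive→Z.
The unique mutual best reply is (Aggressive, Z), giving (4, -3).
Entrant earns 7 sequentially versus -3 at the Nash outcome: better off.

better off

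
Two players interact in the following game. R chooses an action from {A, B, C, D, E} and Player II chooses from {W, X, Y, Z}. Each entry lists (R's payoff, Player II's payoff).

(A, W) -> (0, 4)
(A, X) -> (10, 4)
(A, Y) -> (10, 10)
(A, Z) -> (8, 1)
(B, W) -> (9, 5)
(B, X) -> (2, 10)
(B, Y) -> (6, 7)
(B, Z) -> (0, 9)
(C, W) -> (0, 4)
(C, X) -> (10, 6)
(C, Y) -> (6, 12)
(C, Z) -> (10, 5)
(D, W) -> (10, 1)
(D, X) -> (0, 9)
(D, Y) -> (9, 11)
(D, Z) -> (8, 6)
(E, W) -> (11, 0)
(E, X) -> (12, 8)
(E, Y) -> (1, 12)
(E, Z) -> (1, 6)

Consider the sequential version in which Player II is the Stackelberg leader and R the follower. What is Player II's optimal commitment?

Work backward from R's decision.
- W → R plays E (best of 0, 9, 0, 10, 11); Player II gets 0.
- X → R plays E (best of 10, 2, 10, 0, 12); Player II gets 8.
- Y → R plays A (best of 10, 6, 6, 9, 1); Player II gets 10.
- Z → R plays C (best of 8, 0, 10, 8, 1); Player II gets 5.
Player II's induced payoffs are 0, 8, 10, 5, so Player II commits to Y. Subgame-perfect outcome: (A, Y) with payoffs (10, 10).

Y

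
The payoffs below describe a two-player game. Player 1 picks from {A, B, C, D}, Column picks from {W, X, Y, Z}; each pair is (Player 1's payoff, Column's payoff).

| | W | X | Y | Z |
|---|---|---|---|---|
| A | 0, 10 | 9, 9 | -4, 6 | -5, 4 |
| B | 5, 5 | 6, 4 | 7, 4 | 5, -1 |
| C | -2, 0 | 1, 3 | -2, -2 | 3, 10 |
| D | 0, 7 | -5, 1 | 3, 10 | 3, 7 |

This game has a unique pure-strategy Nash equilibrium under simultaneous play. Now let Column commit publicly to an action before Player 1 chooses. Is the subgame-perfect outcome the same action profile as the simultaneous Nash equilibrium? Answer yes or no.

no

Backward induction with Column moving first.
- W: BR = B, leader payoff 5.
- X: BR = A, leader payoff 9.
- Y: BR = B, leader payoff 4.
- Z: BR = B, leader payoff -1.
Maximizing over 5, 9, 4, -1, Column chooses X. Subgame-perfect outcome: (A, X) with payoffs (9, 9).
Under simultaneous play:
Player 1's best replies: W→B; X→A; Y→B; Z→B.
Column's best replies: A→W; B→W; C→Z; D→Y.
Only (B, W) has each player best-responding; Nash payoffs (5, 5).
Sequential outcome (A, X) differs from the Nash profile (B, W).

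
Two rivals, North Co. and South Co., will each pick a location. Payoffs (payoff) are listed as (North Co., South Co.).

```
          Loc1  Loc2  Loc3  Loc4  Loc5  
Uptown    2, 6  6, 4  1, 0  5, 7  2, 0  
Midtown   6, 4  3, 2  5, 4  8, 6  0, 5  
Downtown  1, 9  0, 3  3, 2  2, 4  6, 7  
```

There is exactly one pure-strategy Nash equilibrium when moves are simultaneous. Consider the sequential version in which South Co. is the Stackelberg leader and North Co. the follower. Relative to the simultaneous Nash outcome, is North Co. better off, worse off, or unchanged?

North Co. best-responds to each possible South Co. move:
- Loc1: BR = Midtown, leader payoff 4.
- Loc2: BR = Uptown, leader payoff 4.
- Loc3: BR = Midtown, leader payoff 4.
- Loc4: BR = Midtown, leader payoff 6.
- Loc5: BR = Downtown, leader payoff 7.
Maximizing over 4, 4, 4, 6, 7, South Co. chooses Loc5. Subgame-perfect outcome: (Downtown, Loc5) with payoffs (6, 7).
Now find the simultaneous Nash equilibrium.
North Co.'s best replies: Loc1→Midtown; Loc2→Uptown; Loc3→Midtown; Loc4→Midtown; Loc5→Downtown.
South Co.'s best replies: Uptown→Loc4; Midtown→Loc4; Downtown→Loc1.
The unique mutual best reply is (Midtown, Loc4), giving (8, 6).
North Co. earns 6 sequentially versus 8 at the Nash outcome: worse off.

worse off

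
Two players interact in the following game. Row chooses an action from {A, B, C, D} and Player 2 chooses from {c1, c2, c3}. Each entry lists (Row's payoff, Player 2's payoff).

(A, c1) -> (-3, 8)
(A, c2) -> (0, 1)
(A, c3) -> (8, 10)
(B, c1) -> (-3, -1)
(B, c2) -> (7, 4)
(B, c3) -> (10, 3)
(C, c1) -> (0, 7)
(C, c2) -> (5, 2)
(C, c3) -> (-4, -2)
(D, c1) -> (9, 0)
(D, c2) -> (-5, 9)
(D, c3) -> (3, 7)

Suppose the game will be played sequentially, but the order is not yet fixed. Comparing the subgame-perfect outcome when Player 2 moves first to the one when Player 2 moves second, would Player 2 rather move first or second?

second

If Row leads: Player 2's best replies are A→c3, B→c2, C→c1, D→c2; Row's induced payoffs 8, 7, 0, -5; outcome (A, c3), payoffs (8, 10).
If Player 2 leads: Row's best replies are c1→D, c2→B, c3→B; Player 2's induced payoffs 0, 4, 3; outcome (B, c2), payoffs (7, 4).
Player 2 gets 4 moving first and 10 moving second, so Player 2 prefers to move second.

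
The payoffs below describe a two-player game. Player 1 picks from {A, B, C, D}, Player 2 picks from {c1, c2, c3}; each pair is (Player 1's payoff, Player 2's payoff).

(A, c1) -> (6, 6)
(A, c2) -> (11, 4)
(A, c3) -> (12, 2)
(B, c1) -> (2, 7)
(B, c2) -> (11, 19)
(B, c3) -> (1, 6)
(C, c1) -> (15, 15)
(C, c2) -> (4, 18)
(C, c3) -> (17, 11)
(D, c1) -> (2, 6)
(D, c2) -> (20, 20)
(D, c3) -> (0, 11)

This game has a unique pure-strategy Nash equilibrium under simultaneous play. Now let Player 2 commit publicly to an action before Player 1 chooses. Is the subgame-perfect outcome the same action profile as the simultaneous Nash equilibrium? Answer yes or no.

yes

Player 1 best-responds to each possible Player 2 move:
- c1: Player 1 compares 6, 2, 15, 2 and picks C; Player 2 would get 15.
- c2: Player 1 compares 11, 11, 4, 20 and picks D; Player 2 would get 20.
- c3: Player 1 compares 12, 1, 17, 0 and picks C; Player 2 would get 11.
Player 2's induced payoffs are 15, 20, 11, so Player 2 commits to c2. Subgame-perfect outcome: (D, c2) with payoffs (20, 20).
For the simultaneous game, intersect best replies.
Player 1's best replies: c1→C; c2→D; c3→C.
Player 2's best replies: A→c1; B→c2; C→c2; D→c2.
The unique mutual best reply is (D, c2), giving (20, 20).
Sequential outcome (D, c2) coincides with the Nash profile (D, c2).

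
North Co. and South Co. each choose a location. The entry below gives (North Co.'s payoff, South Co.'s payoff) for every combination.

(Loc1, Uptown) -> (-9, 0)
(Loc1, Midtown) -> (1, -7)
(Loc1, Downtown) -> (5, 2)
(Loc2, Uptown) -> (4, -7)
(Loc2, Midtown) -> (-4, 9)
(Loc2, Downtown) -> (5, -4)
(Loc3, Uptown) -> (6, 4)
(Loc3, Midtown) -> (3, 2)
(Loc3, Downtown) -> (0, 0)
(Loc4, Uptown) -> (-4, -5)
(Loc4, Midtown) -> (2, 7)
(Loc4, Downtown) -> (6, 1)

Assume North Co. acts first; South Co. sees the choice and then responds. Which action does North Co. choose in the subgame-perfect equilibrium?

Loc3

Solve by backward induction (North Co. leads).
- Loc1: South Co. compares 0, -7, 2 and picks Downtown; North Co. would get 5.
- Loc2: South Co. compares -7, 9, -4 and picks Midtown; North Co. would get -4.
- Loc3: South Co. compares 4, 2, 0 and picks Uptown; North Co. would get 6.
- Loc4: South Co. compares -5, 7, 1 and picks Midtown; North Co. would get 2.
North Co.'s induced payoffs are 5, -4, 6, 2, so North Co. commits to Loc3. Subgame-perfect outcome: (Loc3, Uptown) with payoffs (6, 4).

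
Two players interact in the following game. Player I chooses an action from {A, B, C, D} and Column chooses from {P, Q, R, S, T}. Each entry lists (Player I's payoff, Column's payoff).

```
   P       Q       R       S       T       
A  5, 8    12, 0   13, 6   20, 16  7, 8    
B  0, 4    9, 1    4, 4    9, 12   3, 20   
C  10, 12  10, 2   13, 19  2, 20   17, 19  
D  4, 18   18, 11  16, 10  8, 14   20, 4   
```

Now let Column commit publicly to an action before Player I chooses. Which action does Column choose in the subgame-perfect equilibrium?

Backward induction with Column moving first.
- P: Player I compares 5, 0, 10, 4 and picks C; Column would get 12.
- Q: Player I compares 12, 9, 10, 18 and picks D; Column would get 11.
- R: Player I compares 13, 4, 13, 16 and picks D; Column would get 10.
- S: Player I compares 20, 9, 2, 8 and picks A; Column would get 16.
- T: Player I compares 7, 3, 17, 20 and picks D; Column would get 4.
Column's induced payoffs are 12, 11, 10, 16, 4, so Column commits to S. Subgame-perfect outcome: (A, S) with payoffs (20, 16).

S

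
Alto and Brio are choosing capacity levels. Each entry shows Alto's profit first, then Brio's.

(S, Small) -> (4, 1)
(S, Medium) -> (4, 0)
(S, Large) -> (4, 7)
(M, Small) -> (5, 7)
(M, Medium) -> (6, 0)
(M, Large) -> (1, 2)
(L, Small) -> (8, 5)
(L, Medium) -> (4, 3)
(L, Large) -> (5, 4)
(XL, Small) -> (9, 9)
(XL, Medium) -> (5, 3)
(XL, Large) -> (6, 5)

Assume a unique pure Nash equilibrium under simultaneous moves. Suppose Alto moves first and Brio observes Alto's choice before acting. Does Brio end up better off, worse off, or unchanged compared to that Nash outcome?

Brio best-responds to each possible Alto move:
- S: BR = Large, leader payoff 4.
- M: BR = Small, leader payoff 5.
- L: BR = Small, leader payoff 8.
- XL: BR = Small, leader payoff 9.
Alto's induced payoffs are 4, 5, 8, 9, so Alto commits to XL. Subgame-perfect outcome: (XL, Small) with payoffs (9, 9).
Now find the simultaneous Nash equilibrium.
Alto's best replies: Small→XL; Medium→M; Large→XL.
Brio's best replies: S→Large; M→Small; L→Small; XL→Small.
The unique mutual best reply is (XL, Small), giving (9, 9).
Brio earns 9 sequentially versus 9 at the Nash outcome: unchanged.

unchanged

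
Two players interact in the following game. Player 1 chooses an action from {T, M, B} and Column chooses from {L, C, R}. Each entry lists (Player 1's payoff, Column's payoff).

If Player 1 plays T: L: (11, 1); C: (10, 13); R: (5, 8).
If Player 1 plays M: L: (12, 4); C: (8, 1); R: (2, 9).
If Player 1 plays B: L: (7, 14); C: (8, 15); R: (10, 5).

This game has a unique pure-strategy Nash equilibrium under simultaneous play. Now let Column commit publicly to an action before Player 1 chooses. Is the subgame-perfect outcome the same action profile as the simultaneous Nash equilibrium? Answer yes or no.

Work backward from Player 1's decision.
- L: BR = M, leader payoff 4.
- C: BR = T, leader payoff 13.
- R: BR = B, leader payoff 5.
Maximizing over 4, 13, 5, Column chooses C. Subgame-perfect outcome: (T, C) with payoffs (10, 13).
Under simultaneous play:
Player 1's best replies: L→M; C→T; R→B.
Column's best replies: T→C; M→R; B→C.
Only (T, C) has each player best-responding; Nash payoffs (10, 13).
Sequential outcome (T, C) coincides with the Nash profile (T, C).

yes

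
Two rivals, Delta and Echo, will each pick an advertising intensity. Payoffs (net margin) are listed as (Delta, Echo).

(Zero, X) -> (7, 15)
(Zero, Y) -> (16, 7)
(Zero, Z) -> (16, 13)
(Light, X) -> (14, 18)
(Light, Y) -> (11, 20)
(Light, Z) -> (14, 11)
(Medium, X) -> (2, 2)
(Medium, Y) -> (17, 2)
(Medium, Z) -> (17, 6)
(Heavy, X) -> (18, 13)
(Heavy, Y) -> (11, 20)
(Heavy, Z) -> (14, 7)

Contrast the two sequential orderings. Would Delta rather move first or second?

second

If Delta leads: Echo's best replies are Zero→X, Light→Y, Medium→Z, Heavy→Y; Delta's induced payoffs 7, 11, 17, 11; outcome (Medium, Z), payoffs (17, 6).
If Echo leads: Delta's best replies are X→Heavy, Y→Medium, Z→Medium; Echo's induced payoffs 13, 2, 6; outcome (Heavy, X), payoffs (18, 13).
Delta gets 17 moving first and 18 moving second, so Delta prefers to move second.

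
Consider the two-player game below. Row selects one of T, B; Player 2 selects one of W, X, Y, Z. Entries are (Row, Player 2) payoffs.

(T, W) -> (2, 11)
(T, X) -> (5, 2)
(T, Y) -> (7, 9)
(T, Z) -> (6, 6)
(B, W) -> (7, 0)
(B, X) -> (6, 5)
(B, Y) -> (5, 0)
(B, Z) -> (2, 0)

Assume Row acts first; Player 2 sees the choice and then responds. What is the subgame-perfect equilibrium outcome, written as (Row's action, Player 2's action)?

Solve by backward induction (Row leads).
- T: Player 2 compares 11, 2, 9, 6 and picks W; Row would get 2.
- B: Player 2 compares 0, 5, 0, 0 and picks X; Row would get 6.
Among 2, 6, the best is 6 at B. Subgame-perfect outcome: (B, X) with payoffs (6, 5).

(B, X)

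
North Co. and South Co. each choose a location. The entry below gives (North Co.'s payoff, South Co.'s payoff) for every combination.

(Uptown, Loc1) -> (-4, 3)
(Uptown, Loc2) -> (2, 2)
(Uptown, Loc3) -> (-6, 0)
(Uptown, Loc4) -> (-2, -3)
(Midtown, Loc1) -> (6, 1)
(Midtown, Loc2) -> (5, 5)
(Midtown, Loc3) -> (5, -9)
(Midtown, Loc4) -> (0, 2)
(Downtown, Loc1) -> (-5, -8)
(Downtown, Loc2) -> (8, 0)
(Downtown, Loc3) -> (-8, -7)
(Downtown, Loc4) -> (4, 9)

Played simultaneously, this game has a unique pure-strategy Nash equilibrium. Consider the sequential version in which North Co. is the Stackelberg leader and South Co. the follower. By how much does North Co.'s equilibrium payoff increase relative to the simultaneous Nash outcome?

Solve by backward induction (North Co. leads).
- Uptown → South Co. plays Loc1 (best of 3, 2, 0, -3); North Co. gets -4.
- Midtown → South Co. plays Loc2 (best of 1, 5, -9, 2); North Co. gets 5.
- Downtown → South Co. plays Loc4 (best of -8, 0, -7, 9); North Co. gets 4.
Maximizing over -4, 5, 4, North Co. chooses Midtown. Subgame-perfect outcome: (Midtown, Loc2) with payoffs (5, 5).
For the simultaneous game, intersect best replies.
North Co.'s best replies: Loc1→Midtown; Loc2→Downtown; Loc3→Midtown; Loc4→Downtown.
South Co.'s best replies: Uptown→Loc1; Midtown→Loc2; Downtown→Loc4.
Only (Downtown, Loc4) has each player best-responding; Nash payoffs (4, 9).
North Co.'s commitment gain: 5 − 4 = 1.

1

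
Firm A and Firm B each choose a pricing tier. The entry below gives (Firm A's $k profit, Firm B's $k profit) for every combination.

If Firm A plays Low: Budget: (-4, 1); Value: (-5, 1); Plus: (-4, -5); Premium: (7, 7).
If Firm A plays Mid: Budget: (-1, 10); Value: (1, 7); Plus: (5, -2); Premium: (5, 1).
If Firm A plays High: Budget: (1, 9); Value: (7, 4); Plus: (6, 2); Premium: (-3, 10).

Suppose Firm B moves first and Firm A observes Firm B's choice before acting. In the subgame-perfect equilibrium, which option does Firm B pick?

Budget

Firm A best-responds to each possible Firm B move:
- Budget: Firm A compares -4, -1, 1 and picks High; Firm B would get 9.
- Value: Firm A compares -5, 1, 7 and picks High; Firm B would get 4.
- Plus: Firm A compares -4, 5, 6 and picks High; Firm B would get 2.
- Premium: Firm A compares 7, 5, -3 and picks Low; Firm B would get 7.
Maximizing over 9, 4, 2, 7, Firm B chooses Budget. Subgame-perfect outcome: (High, Budget) with payoffs (1, 9).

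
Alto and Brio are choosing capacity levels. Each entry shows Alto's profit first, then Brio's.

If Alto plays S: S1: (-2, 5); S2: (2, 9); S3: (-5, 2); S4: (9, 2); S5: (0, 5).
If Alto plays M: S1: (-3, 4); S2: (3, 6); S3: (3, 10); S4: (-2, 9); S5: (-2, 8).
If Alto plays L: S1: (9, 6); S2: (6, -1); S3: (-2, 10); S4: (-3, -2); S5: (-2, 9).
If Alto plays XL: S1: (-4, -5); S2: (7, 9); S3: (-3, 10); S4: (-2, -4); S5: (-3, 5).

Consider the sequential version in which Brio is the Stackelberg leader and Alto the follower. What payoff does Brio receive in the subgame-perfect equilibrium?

10

Alto best-responds to each possible Brio move:
- S1 → Alto plays L (best of -2, -3, 9, -4); Brio gets 6.
- S2 → Alto plays XL (best of 2, 3, 6, 7); Brio gets 9.
- S3 → Alto plays M (best of -5, 3, -2, -3); Brio gets 10.
- S4 → Alto plays S (best of 9, -2, -3, -2); Brio gets 2.
- S5 → Alto plays S (best of 0, -2, -2, -3); Brio gets 5.
Maximizing over 6, 9, 10, 2, 5, Brio chooses S3. Subgame-perfect outcome: (M, S3) with payoffs (3, 10).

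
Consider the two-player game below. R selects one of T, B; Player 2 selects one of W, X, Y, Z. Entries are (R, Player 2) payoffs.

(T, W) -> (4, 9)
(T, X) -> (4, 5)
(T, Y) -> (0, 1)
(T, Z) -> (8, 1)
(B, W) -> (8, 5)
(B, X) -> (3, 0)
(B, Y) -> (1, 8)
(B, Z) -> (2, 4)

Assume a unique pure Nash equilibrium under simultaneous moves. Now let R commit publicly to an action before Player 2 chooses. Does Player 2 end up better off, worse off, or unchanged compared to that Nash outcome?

better off

Solve by backward induction (R leads).
- T: Player 2 compares 9, 5, 1, 1 and picks W; R would get 4.
- B: Player 2 compares 5, 0, 8, 4 and picks Y; R would get 1.
Among 4, 1, the best is 4 at T. Subgame-perfect outcome: (T, W) with payoffs (4, 9).
Now find the simultaneous Nash equilibrium.
R's best replies: W→B; X→T; Y→B; Z→T.
Player 2's best replies: T→W; B→Y.
Only (B, Y) has each player best-responding; Nash payoffs (1, 8).
Player 2 earns 9 sequentially versus 8 at the Nash outcome: better off.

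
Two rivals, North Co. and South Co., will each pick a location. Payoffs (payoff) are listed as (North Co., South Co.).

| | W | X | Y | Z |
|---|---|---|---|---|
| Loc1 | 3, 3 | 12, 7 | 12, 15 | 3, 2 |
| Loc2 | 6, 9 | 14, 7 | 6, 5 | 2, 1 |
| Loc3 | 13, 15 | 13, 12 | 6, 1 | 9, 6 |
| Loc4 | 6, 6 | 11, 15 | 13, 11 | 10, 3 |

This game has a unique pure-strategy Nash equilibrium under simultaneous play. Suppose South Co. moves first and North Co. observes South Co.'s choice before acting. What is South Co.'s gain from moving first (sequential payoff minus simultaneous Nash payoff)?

0

Work backward from North Co.'s decision.
- W → North Co. plays Loc3 (best of 3, 6, 13, 6); South Co. gets 15.
- X → North Co. plays Loc2 (best of 12, 14, 13, 11); South Co. gets 7.
- Y → North Co. plays Loc4 (best of 12, 6, 6, 13); South Co. gets 11.
- Z → North Co. plays Loc4 (best of 3, 2, 9, 10); South Co. gets 3.
Among 15, 7, 11, 3, the best is 15 at W. Subgame-perfect outcome: (Loc3, W) with payoffs (13, 15).
For the simultaneous game, intersect best replies.
North Co.'s best replies: W→Loc3; X→Loc2; Y→Loc4; Z→Loc4.
South Co.'s best replies: Loc1→Y; Loc2→W; Loc3→W; Loc4→X.
The unique mutual best reply is (Loc3, W), giving (13, 15).
South Co.'s commitment gain: 15 − 15 = 0.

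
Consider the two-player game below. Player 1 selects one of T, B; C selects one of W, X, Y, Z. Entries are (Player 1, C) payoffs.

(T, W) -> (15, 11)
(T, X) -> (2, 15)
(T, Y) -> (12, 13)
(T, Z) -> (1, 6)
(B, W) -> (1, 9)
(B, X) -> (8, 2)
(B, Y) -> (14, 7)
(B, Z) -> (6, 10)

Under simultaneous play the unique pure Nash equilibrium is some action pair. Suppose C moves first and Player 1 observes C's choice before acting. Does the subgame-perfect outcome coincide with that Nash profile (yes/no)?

Player 1 best-responds to each possible C move:
- W: Player 1 compares 15, 1 and picks T; C would get 11.
- X: Player 1 compares 2, 8 and picks B; C would get 2.
- Y: Player 1 compares 12, 14 and picks B; C would get 7.
- Z: Player 1 compares 1, 6 and picks B; C would get 10.
Maximizing over 11, 2, 7, 10, C chooses W. Subgame-perfect outcome: (T, W) with payoffs (15, 11).
Now find the simultaneous Nash equilibrium.
Player 1's best replies: W→T; X→B; Y→B; Z→B.
C's best replies: T→X; B→Z.
Only (B, Z) has each player best-responding; Nash payoffs (6, 10).
Sequential outcome (T, W) differs from the Nash profile (B, Z).

no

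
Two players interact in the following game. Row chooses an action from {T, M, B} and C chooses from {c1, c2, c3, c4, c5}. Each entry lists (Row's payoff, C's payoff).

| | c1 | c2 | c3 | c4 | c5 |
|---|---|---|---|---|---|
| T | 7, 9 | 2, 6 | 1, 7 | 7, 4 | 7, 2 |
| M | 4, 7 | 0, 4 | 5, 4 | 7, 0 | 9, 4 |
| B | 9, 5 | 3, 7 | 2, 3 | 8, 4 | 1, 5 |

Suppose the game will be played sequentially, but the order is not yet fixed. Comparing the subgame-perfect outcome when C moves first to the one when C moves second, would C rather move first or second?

second

If Row leads: C's best replies are T→c1, M→c1, B→c2; Row's induced payoffs 7, 4, 3; outcome (T, c1), payoffs (7, 9).
If C leads: Row's best replies are c1→B, c2→B, c3→M, c4→B, c5→M; C's induced payoffs 5, 7, 4, 4, 4; outcome (B, c2), payoffs (3, 7).
C gets 7 moving first and 9 moving second, so C prefers to move second.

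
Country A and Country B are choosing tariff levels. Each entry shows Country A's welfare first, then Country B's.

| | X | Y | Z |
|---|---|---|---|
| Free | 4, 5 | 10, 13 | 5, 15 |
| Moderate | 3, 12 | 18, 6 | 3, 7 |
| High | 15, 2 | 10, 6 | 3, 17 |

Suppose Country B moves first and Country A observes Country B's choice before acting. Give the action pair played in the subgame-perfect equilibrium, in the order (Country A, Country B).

(Free, Z)

Work backward from Country A's decision.
- X → Country A plays High (best of 4, 3, 15); Country B gets 2.
- Y → Country A plays Moderate (best of 10, 18, 10); Country B gets 6.
- Z → Country A plays Free (best of 5, 3, 3); Country B gets 15.
Among 2, 6, 15, the best is 15 at Z. Subgame-perfect outcome: (Free, Z) with payoffs (5, 15).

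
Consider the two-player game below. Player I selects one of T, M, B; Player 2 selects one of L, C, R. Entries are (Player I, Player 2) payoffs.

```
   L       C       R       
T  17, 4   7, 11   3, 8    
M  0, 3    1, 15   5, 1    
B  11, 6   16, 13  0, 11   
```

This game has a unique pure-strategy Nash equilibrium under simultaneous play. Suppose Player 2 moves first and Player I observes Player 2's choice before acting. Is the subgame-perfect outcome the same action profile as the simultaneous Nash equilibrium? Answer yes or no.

Backward induction with Player 2 moving first.
- L → Player I plays T (best of 17, 0, 11); Player 2 gets 4.
- C → Player I plays B (best of 7, 1, 16); Player 2 gets 13.
- R → Player I plays M (best of 3, 5, 0); Player 2 gets 1.
Among 4, 13, 1, the best is 13 at C. Subgame-perfect outcome: (B, C) with payoffs (16, 13).
Under simultaneous play:
Player I's best replies: L→T; C→B; R→M.
Player 2's best replies: T→C; M→C; B→C.
The unique mutual best reply is (B, C), giving (16, 13).
Sequential outcome (B, C) coincides with the Nash profile (B, C).

yes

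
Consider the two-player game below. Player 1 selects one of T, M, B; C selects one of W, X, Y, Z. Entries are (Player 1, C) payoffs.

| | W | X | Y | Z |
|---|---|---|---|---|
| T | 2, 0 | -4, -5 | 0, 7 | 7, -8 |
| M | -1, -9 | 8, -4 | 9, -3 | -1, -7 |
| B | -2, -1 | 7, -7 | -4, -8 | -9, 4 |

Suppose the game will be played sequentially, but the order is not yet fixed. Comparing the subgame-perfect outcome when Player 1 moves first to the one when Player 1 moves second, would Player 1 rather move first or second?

first

If Player 1 leads: C's best replies are T→Y, M→Y, B→Z; Player 1's induced payoffs 0, 9, -9; outcome (M, Y), payoffs (9, -3).
If C leads: Player 1's best replies are W→T, X→M, Y→M, Z→T; C's induced payoffs 0, -4, -3, -8; outcome (T, W), payoffs (2, 0).
Player 1 gets 9 moving first and 2 moving second, so Player 1 prefers to move first.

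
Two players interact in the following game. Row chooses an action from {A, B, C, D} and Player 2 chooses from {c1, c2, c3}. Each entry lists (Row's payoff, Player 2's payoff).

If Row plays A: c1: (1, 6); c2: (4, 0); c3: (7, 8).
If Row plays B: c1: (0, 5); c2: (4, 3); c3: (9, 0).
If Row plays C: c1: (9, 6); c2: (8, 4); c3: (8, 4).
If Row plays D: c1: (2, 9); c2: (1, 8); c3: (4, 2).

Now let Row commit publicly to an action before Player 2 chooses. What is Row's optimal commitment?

C

Work backward from Player 2's decision.
- A → Player 2 plays c3 (best of 6, 0, 8); Row gets 7.
- B → Player 2 plays c1 (best of 5, 3, 0); Row gets 0.
- C → Player 2 plays c1 (best of 6, 4, 4); Row gets 9.
- D → Player 2 plays c1 (best of 9, 8, 2); Row gets 2.
Maximizing over 7, 0, 9, 2, Row chooses C. Subgame-perfect outcome: (C, c1) with payoffs (9, 6).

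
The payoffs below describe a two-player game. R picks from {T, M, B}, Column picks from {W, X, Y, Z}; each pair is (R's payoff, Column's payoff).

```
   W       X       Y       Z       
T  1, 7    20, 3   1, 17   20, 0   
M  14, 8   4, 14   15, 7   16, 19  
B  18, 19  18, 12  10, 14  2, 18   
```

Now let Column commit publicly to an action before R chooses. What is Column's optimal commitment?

W

Backward induction with Column moving first.
- W: BR = B, leader payoff 19.
- X: BR = T, leader payoff 3.
- Y: BR = M, leader payoff 7.
- Z: BR = T, leader payoff 0.
Among 19, 3, 7, 0, the best is 19 at W. Subgame-perfect outcome: (B, W) with payoffs (18, 19).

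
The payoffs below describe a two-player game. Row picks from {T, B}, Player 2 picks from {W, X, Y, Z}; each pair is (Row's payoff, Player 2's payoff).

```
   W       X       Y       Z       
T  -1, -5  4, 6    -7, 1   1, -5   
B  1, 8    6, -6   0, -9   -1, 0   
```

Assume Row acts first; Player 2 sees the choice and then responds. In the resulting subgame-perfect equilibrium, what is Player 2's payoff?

Solve by backward induction (Row leads).
- T: Player 2 compares -5, 6, 1, -5 and picks X; Row would get 4.
- B: Player 2 compares 8, -6, -9, 0 and picks W; Row would get 1.
Maximizing over 4, 1, Row chooses T. Subgame-perfect outcome: (T, X) with payoffs (4, 6).

6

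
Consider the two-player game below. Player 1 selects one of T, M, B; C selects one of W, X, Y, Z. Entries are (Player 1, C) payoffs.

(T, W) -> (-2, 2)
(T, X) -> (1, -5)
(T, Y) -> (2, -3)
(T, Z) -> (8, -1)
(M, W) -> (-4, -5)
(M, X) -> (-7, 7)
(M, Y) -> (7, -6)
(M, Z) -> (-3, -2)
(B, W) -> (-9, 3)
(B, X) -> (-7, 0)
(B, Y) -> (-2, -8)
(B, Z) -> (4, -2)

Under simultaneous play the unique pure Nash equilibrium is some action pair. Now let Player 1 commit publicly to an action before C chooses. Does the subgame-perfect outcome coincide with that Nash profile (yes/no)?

C best-responds to each possible Player 1 move:
- T → C plays W (best of 2, -5, -3, -1); Player 1 gets -2.
- M → C plays X (best of -5, 7, -6, -2); Player 1 gets -7.
- B → C plays W (best of 3, 0, -8, -2); Player 1 gets -9.
Maximizing over -2, -7, -9, Player 1 chooses T. Subgame-perfect outcome: (T, W) with payoffs (-2, 2).
For the simultaneous game, intersect best replies.
Player 1's best replies: W→T; X→T; Y→M; Z→T.
C's best replies: T→W; M→X; B→W.
The unique mutual best reply is (T, W), giving (-2, 2).
Sequential outcome (T, W) coincides with the Nash profile (T, W).

yes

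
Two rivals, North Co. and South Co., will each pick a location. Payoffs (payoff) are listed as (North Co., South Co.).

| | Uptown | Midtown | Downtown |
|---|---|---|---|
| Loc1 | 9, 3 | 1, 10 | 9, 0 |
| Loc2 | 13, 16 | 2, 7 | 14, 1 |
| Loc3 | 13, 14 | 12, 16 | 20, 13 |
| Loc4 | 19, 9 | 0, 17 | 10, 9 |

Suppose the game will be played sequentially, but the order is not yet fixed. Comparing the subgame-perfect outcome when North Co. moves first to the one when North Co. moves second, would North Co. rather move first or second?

first

If North Co. leads: South Co.'s best replies are Loc1→Midtown, Loc2→Uptown, Loc3→Midtown, Loc4→Midtown; North Co.'s induced payoffs 1, 13, 12, 0; outcome (Loc2, Uptown), payoffs (13, 16).
If South Co. leads: North Co.'s best replies are Uptown→Loc4, Midtown→Loc3, Downtown→Loc3; South Co.'s induced payoffs 9, 16, 13; outcome (Loc3, Midtown), payoffs (12, 16).
North Co. gets 13 moving first and 12 moving second, so North Co. prefers to move first.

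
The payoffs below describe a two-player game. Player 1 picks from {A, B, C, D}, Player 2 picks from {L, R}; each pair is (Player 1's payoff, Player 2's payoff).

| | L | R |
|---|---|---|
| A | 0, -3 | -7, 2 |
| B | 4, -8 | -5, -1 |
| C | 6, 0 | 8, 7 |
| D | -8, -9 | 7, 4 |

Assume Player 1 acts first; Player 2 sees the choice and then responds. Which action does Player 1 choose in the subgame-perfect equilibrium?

C

Player 2 best-responds to each possible Player 1 move:
- A: BR = R, leader payoff -7.
- B: BR = R, leader payoff -5.
- C: BR = R, leader payoff 8.
- D: BR = R, leader payoff 7.
Player 1's induced payoffs are -7, -5, 8, 7, so Player 1 commits to C. Subgame-perfect outcome: (C, R) with payoffs (8, 7).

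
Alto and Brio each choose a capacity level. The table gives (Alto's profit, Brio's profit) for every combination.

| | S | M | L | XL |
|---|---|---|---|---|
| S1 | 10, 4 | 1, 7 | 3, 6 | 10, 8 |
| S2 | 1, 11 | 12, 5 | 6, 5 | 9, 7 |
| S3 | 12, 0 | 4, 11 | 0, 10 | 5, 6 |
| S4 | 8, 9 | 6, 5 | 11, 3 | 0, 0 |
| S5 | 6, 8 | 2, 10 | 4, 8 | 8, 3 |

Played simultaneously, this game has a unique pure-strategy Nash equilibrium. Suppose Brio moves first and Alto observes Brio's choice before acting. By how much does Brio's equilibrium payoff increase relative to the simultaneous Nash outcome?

Backward induction with Brio moving first.
- S: BR = S3, leader payoff 0.
- M: BR = S2, leader payoff 5.
- L: BR = S4, leader payoff 3.
- XL: BR = S1, leader payoff 8.
Brio's induced payoffs are 0, 5, 3, 8, so Brio commits to XL. Subgame-perfect outcome: (S1, XL) with payoffs (10, 8).
Now find the simultaneous Nash equilibrium.
Alto's best replies: S→S3; M→S2; L→S4; XL→S1.
Brio's best replies: S1→XL; S2→S; S3→M; S4→S; S5→M.
Only (S1, XL) has each player best-responding; Nash payoffs (10, 8).
Brio's commitment gain: 8 − 8 = 0.

0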